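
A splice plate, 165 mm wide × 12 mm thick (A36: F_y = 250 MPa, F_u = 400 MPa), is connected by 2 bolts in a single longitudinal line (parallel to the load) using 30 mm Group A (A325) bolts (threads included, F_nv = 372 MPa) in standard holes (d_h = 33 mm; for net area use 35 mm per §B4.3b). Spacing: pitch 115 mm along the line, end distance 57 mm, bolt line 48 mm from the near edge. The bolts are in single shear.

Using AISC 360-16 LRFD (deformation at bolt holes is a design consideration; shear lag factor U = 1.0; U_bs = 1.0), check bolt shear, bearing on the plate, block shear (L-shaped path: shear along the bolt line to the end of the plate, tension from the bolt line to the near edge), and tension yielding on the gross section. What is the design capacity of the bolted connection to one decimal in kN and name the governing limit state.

Bolt shear: A_b = π(30)²/4 = 706.86 mm². φR_n = 0.75 × 372 × 706.86 × 2 × 1 = 394.4 kN.
Bearing (12 mm plate, F_u = 400 MPa): end bolts L_c = 57 − 33/2 = 40.5, R_n = min(1.2×40.5×12×400, 2.4×30×12×400) = 233.28 kN/bolt; interior L_c = 115 − 33 = 82, R_n = 345.6 kN/bolt. φR_n = 0.75 × (1×233.28 + 1×345.6) = 434.2 kN.
Block shear: shear path 1×[57+1×115] = 1×172 mm, A_gv = 2064, A_nv = 1×(172 − 1.5×35)×12 = 1434 mm²; tension to near edge: (48 − 0.5×35)×12 = 366 mm². R_n = min(0.6×400×1434, 0.6×250×2064) + 1.0×400×366 = min(344.16, 309.6) + 146.4 = 456 kN. φR_n = 0.75 × 456 = 342.0 kN.
Tension yield (gross): A_g = 165×12 = 1980 mm². φR_n = 0.90 × 250 × 1980 = 445.5 kN.
Governing: min(394.4, 434.2, 342.0, 445.5) = 342.0 kN → block shear.

342.0 kN (block shear governs)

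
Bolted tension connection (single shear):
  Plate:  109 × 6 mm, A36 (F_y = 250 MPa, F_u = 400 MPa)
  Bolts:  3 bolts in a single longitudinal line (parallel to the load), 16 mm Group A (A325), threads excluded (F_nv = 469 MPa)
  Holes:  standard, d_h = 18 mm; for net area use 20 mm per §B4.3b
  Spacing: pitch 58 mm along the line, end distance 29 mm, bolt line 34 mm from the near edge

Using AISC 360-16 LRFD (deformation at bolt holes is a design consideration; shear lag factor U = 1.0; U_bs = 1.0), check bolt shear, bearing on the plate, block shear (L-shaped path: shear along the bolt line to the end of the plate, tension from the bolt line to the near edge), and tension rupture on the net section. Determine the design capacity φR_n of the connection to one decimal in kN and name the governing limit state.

Bolt shear: A_b = π(16)²/4 = 201.06 mm². φR_n = 0.75 × 469 × 201.06 × 3 × 1 = 212.2 kN.
Bearing (6 mm plate, F_u = 400 MPa): end bolts L_c = 29 − 18/2 = 20, R_n = min(1.2×20×6×400, 2.4×16×6×400) = 57.6 kN/bolt; interior L_c = 58 − 18 = 40, R_n = 92.16 kN/bolt. φR_n = 0.75 × (1×57.6 + 2×92.16) = 181.4 kN.
Block shear: shear path 1×[29+2×58] = 1×145 mm, A_gv = 870, A_nv = 1×(145 − 2.5×20)×6 = 570 mm²; tension to near edge: (34 − 0.5×20)×6 = 144 mm². R_n = min(0.6×400×570, 0.6×250×870) + 1.0×400×144 = min(136.8, 130.5) + 57.6 = 188.1 kN. φR_n = 0.75 × 188.1 = 141.1 kN.
Tension rupture (net): A_n = (109 − 1×20)×6 = 534 mm² (U = 1.0, A_e = A_n). φR_n = 0.75 × 400 × 534 = 160.2 kN.
Governing: min(212.2, 181.4, 141.1, 160.2) = 141.1 kN → block shear.

141.1 kN (block shear governs)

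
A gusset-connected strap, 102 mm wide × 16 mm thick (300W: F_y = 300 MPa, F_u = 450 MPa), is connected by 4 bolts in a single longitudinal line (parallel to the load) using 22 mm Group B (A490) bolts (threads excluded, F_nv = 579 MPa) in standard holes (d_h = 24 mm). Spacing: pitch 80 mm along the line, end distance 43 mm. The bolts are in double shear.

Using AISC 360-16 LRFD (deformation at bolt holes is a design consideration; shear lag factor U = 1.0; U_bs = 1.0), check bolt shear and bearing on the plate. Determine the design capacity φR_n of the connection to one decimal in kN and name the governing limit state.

Bolt shear: A_b = π(22)²/4 = 380.13 mm². φR_n = 0.75 × 579 × 380.13 × 4 × 2 = 1320.6 kN.
Bearing (16 mm plate, F_u = 450 MPa): end bolts L_c = 43 − 24/2 = 31, R_n = min(1.2×31×16×450, 2.4×22×16×450) = 267.84 kN/bolt; interior L_c = 80 − 24 = 56, R_n = 380.16 kN/bolt. φR_n = 0.75 × (1×267.84 + 3×380.16) = 1056.2 kN.
Governing: min(1320.6, 1056.2) = 1056.2 kN → bearing.

1056.2 kN (bearing governs)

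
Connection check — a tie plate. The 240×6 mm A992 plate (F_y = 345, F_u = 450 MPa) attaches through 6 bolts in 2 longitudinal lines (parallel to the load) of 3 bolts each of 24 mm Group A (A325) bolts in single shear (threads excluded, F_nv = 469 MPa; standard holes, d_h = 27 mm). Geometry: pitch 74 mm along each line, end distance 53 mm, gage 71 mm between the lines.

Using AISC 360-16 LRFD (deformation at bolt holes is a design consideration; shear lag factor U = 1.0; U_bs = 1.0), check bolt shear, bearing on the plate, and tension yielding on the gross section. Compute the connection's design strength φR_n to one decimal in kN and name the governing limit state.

447.1 kN (gross-section yield governs)

Bolt shear: A_b = π(24)²/4 = 452.39 mm². φR_n = 0.75 × 469 × 452.39 × 6 × 1 = 954.8 kN.
Bearing (6 mm plate, F_u = 450 MPa): end bolts L_c = 53 − 27/2 = 39.5, R_n = min(1.2×39.5×6×450, 2.4×24×6×450) = 127.98 kN/bolt; interior L_c = 74 − 27 = 47, R_n = 152.28 kN/bolt. φR_n = 0.75 × (2×127.98 + 4×152.28) = 648.8 kN.
Tension yield (gross): A_g = 240×6 = 1440 mm². φR_n = 0.90 × 345 × 1440 = 447.1 kN.
Governing: min(954.8, 648.8, 447.1) = 447.1 kN → gross-section yield.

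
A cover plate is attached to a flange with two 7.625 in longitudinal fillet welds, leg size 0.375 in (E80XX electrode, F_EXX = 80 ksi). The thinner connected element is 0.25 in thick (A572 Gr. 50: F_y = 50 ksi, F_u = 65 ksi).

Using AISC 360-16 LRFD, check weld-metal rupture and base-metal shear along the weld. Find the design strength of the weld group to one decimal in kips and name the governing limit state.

111.5 kips (base-metal shear governs)

Weld metal: throat = 0.707×0.375 = 0.26513 in, L = 2×7.625 = 15.25 in. φR_n = 0.75 × 0.6 × 80 × 0.26513 × 15.25 = 145.6 kips.
Base metal shear (0.25 in plate): yield φR_n = 1.0×0.6×50×0.25×15.25 = 114.4 kips; rupture φR_n = 0.75×0.6×65×0.25×15.25 = 111.5 kips; take 111.5 kips (rupture).
Governing: min(145.6, 111.5) = 111.5 kips → base-metal shear.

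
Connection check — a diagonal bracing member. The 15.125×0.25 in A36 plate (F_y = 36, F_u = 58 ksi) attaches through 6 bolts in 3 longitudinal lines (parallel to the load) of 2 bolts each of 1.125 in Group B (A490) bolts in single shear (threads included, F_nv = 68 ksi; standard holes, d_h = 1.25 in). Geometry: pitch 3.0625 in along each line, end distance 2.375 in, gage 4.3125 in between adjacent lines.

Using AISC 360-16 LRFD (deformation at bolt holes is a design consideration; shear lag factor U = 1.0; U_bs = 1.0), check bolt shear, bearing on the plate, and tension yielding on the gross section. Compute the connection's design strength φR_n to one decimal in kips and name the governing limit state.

122.5 kips (gross-section yield governs)

Bolt shear: A_b = π(1.125)²/4 = 0.99402 in². φR_n = 0.75 × 68 × 0.99402 × 6 × 1 = 304.2 kips.
Bearing (0.25 in plate, F_u = 58 ksi): end bolts L_c = 2.375 − 1.25/2 = 1.75, R_n = min(1.2×1.75×0.25×58, 2.4×1.125×0.25×58) = 30.45 kips/bolt; interior L_c = 3.0625 − 1.25 = 1.8125, R_n = 31.538 kips/bolt. φR_n = 0.75 × (3×30.45 + 3×31.538) = 139.5 kips.
Tension yield (gross): A_g = 15.125×0.25 = 3.7813 in². φR_n = 0.90 × 36 × 3.7813 = 122.5 kips.
Governing: min(304.2, 139.5, 122.5) = 122.5 kips → gross-section yield.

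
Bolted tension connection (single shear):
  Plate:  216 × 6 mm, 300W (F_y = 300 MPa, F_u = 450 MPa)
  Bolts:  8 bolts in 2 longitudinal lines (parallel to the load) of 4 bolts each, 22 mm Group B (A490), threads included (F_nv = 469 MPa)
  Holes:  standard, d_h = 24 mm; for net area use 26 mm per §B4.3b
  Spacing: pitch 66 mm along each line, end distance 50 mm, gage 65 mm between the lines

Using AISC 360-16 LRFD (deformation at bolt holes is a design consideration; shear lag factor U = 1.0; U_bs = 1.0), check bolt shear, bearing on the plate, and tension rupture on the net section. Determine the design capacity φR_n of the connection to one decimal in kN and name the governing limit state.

Bolt shear: A_b = π(22)²/4 = 380.13 mm². φR_n = 0.75 × 469 × 380.13 × 8 × 1 = 1069.7 kN.
Bearing (6 mm plate, F_u = 450 MPa): end bolts L_c = 50 − 24/2 = 38, R_n = min(1.2×38×6×450, 2.4×22×6×450) = 123.12 kN/bolt; interior L_c = 66 − 24 = 42, R_n = 136.08 kN/bolt. φR_n = 0.75 × (2×123.12 + 6×136.08) = 797.0 kN.
Tension rupture (net): A_n = (216 − 2×26)×6 = 984 mm² (U = 1.0, A_e = A_n). φR_n = 0.75 × 450 × 984 = 332.1 kN.
Governing: min(1069.7, 797.0, 332.1) = 332.1 kN → net-section rupture.

332.1 kN (net-section rupture governs)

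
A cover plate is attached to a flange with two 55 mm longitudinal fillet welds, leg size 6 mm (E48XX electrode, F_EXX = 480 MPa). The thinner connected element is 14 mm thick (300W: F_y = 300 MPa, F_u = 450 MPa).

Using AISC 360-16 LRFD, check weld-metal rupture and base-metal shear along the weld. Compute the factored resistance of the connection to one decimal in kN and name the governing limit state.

Weld metal: throat = 0.707×6 = 4.242 mm, L = 2×55 = 110 mm. φR_n = 0.75 × 0.6 × 480 × 4.242 × 110 = 100.8 kN.
Base metal shear (14 mm plate): yield φR_n = 1.0×0.6×300×14×110 = 277.2 kN; rupture φR_n = 0.75×0.6×450×14×110 = 311.9 kN; take 277.2 kN (yield).
Governing: min(100.8, 277.2) = 100.8 kN → weld metal.

100.8 kN (weld metal governs)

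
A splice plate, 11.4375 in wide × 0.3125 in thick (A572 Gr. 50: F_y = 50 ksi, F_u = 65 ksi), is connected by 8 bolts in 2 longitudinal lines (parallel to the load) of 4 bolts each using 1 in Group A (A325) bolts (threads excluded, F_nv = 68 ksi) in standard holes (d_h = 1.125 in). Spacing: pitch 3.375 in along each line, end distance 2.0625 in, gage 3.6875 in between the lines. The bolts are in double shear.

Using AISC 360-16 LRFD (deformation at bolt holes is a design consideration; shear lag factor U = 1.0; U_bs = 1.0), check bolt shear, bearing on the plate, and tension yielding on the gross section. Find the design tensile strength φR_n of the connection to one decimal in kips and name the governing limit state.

160.8 kips (gross-section yield governs)

Bolt shear: A_b = π(1)²/4 = 0.7854 in². φR_n = 0.75 × 68 × 0.7854 × 8 × 2 = 640.9 kips.
Bearing (0.3125 in plate, F_u = 65 ksi): end bolts L_c = 2.0625 − 1.125/2 = 1.5, R_n = min(1.2×1.5×0.3125×65, 2.4×1×0.3125×65) = 36.563 kips/bolt; interior L_c = 3.375 − 1.125 = 2.25, R_n = 48.75 kips/bolt. φR_n = 0.75 × (2×36.563 + 6×48.75) = 274.2 kips.
Tension yield (gross): A_g = 11.4375×0.3125 = 3.5742 in². φR_n = 0.90 × 50 × 3.5742 = 160.8 kips.
Governing: min(640.9, 274.2, 160.8) = 160.8 kips → gross-section yield.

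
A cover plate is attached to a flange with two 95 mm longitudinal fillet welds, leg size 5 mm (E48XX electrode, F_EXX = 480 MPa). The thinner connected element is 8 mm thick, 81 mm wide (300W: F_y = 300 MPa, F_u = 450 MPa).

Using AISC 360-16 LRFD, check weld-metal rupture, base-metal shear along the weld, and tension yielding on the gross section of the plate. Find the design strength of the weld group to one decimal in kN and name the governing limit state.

Weld metal: throat = 0.707×5 = 3.535 mm, L = 2×95 = 190 mm. φR_n = 0.75 × 0.6 × 480 × 3.535 × 190 = 145.1 kN.
Base metal shear (8 mm plate): yield φR_n = 1.0×0.6×300×8×190 = 273.6 kN; rupture φR_n = 0.75×0.6×450×8×190 = 307.8 kN; take 273.6 kN (yield).
Tension yield (gross): A_g = 81×8 = 648 mm². φR_n = 0.90 × 300 × 648 = 175.0 kN.
Governing: min(145.1, 273.6, 175.0) = 145.1 kN → weld metal.

145.1 kN (weld metal governs)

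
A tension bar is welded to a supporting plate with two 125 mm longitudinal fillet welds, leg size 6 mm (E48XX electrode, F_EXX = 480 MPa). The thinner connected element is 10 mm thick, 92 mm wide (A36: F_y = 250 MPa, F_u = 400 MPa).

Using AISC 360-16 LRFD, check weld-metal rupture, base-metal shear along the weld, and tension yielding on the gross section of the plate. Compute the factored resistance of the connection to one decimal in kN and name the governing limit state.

207.0 kN (gross-section yield governs)

Weld metal: throat = 0.707×6 = 4.242 mm, L = 2×125 = 250 mm. φR_n = 0.75 × 0.6 × 480 × 4.242 × 250 = 229.1 kN.
Base metal shear (10 mm plate): yield φR_n = 1.0×0.6×250×10×250 = 375.0 kN; rupture φR_n = 0.75×0.6×400×10×250 = 450.0 kN; take 375.0 kN (yield).
Tension yield (gross): A_g = 92×10 = 920 mm². φR_n = 0.90 × 250 × 920 = 207.0 kN.
Governing: min(229.1, 375.0, 207.0) = 207.0 kN → gross-section yield.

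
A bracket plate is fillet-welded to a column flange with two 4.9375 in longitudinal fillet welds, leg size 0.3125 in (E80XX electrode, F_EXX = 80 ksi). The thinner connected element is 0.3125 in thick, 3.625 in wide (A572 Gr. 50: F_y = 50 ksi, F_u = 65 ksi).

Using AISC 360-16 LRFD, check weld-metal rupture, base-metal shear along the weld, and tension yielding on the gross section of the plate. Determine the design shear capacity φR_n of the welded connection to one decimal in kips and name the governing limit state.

51.0 kips (gross-section yield governs)

Weld metal: throat = 0.707×0.3125 = 0.22094 in, L = 2×4.9375 = 9.875 in. φR_n = 0.75 × 0.6 × 80 × 0.22094 × 9.875 = 78.5 kips.
Base metal shear (0.3125 in plate): yield φR_n = 1.0×0.6×50×0.3125×9.875 = 92.6 kips; rupture φR_n = 0.75×0.6×65×0.3125×9.875 = 90.3 kips; take 90.3 kips (rupture).
Tension yield (gross): A_g = 3.625×0.3125 = 1.1328 in². φR_n = 0.90 × 50 × 1.1328 = 51.0 kips.
Governing: min(78.5, 90.3, 51.0) = 51.0 kips → gross-section yield.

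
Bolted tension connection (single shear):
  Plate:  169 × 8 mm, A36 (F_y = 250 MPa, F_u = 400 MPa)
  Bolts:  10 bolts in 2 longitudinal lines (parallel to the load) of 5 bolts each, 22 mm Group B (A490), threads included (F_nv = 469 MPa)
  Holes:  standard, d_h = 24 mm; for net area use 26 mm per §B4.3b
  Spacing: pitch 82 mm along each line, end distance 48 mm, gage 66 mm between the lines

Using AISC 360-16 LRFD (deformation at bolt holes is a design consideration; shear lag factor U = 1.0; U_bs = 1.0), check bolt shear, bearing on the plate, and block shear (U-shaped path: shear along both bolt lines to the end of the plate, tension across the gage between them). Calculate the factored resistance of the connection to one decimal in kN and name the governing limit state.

772.8 kN (block shear governs)

Bolt shear: A_b = π(22)²/4 = 380.13 mm². φR_n = 0.75 × 469 × 380.13 × 10 × 1 = 1337.1 kN.
Bearing (8 mm plate, F_u = 400 MPa): end bolts L_c = 48 − 24/2 = 36, R_n = min(1.2×36×8×400, 2.4×22×8×400) = 138.24 kN/bolt; interior L_c = 82 − 24 = 58, R_n = 168.96 kN/bolt. φR_n = 0.75 × (2×138.24 + 8×168.96) = 1221.1 kN.
Block shear: shear path 2×[48+4×82] = 2×376 mm, A_gv = 6016, A_nv = 2×(376 − 4.5×26)×8 = 4144 mm²; tension across gage: (66 − 1×26)×8 = 320 mm². R_n = min(0.6×400×4144, 0.6×250×6016) + 1.0×400×320 = min(994.56, 902.4) + 128 = 1030.4 kN. φR_n = 0.75 × 1030.4 = 772.8 kN.
Governing: min(1337.1, 1221.1, 772.8) = 772.8 kN → block shear.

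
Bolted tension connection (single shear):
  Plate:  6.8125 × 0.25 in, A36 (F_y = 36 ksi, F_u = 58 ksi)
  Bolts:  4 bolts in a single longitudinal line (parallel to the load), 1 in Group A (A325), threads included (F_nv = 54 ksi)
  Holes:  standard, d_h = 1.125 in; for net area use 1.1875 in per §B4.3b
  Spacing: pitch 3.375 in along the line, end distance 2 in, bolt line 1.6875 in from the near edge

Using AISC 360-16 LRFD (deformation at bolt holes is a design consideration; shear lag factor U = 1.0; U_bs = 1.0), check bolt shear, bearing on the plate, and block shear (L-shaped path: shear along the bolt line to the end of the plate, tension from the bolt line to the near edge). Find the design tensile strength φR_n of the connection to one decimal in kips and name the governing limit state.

Bolt shear: A_b = π(1)²/4 = 0.7854 in². φR_n = 0.75 × 54 × 0.7854 × 4 × 1 = 127.2 kips.
Bearing (0.25 in plate, F_u = 58 ksi): end bolts L_c = 2 − 1.125/2 = 1.4375, R_n = min(1.2×1.4375×0.25×58, 2.4×1×0.25×58) = 25.013 kips/bolt; interior L_c = 3.375 − 1.125 = 2.25, R_n = 34.8 kips/bolt. φR_n = 0.75 × (1×25.013 + 3×34.8) = 97.1 kips.
Block shear: shear path 1×[2+3×3.375] = 1×12.125 in, A_gv = 3.0313, A_nv = 1×(12.125 − 3.5×1.1875)×0.25 = 1.9922 in²; tension to near edge: (1.6875 − 0.5×1.1875)×0.25 = 0.27344 in². R_n = min(0.6×58×1.9922, 0.6×36×3.0313) + 1.0×58×0.27344 = min(69.329, 65.476) + 15.86 = 81.336 kips. φR_n = 0.75 × 81.336 = 61.0 kips.
Governing: min(127.2, 97.1, 61.0) = 61.0 kips → block shear.

61.0 kips (block shear governs)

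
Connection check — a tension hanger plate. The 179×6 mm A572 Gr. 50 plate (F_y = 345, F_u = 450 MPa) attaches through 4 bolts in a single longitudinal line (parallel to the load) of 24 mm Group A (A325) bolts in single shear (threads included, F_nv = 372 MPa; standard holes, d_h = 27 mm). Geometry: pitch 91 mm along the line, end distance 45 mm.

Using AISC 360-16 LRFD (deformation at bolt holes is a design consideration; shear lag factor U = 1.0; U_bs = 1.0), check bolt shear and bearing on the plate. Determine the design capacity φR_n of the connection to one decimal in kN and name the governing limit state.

426.5 kN (bearing governs)

Bolt shear: A_b = π(24)²/4 = 452.39 mm². φR_n = 0.75 × 372 × 452.39 × 4 × 1 = 504.9 kN.
Bearing (6 mm plate, F_u = 450 MPa): end bolts L_c = 45 − 27/2 = 31.5, R_n = min(1.2×31.5×6×450, 2.4×24×6×450) = 102.06 kN/bolt; interior L_c = 91 − 27 = 64, R_n = 155.52 kN/bolt. φR_n = 0.75 × (1×102.06 + 3×155.52) = 426.5 kN.
Governing: min(504.9, 426.5) = 426.5 kN → bearing.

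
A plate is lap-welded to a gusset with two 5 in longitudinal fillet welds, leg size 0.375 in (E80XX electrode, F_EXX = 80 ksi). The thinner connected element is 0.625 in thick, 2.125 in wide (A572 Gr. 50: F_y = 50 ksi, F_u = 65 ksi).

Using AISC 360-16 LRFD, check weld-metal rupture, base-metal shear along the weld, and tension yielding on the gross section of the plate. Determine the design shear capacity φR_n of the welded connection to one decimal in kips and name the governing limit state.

Weld metal: throat = 0.707×0.375 = 0.26513 in, L = 2×5 = 10 in. φR_n = 0.75 × 0.6 × 80 × 0.26513 × 10 = 95.4 kips.
Base metal shear (0.625 in plate): yield φR_n = 1.0×0.6×50×0.625×10 = 187.5 kips; rupture φR_n = 0.75×0.6×65×0.625×10 = 182.8 kips; take 182.8 kips (rupture).
Tension yield (gross): A_g = 2.125×0.625 = 1.3281 in². φR_n = 0.90 × 50 × 1.3281 = 59.8 kips.
Governing: min(95.4, 182.8, 59.8) = 59.8 kips → gross-section yield.

59.8 kips (gross-section yield governs)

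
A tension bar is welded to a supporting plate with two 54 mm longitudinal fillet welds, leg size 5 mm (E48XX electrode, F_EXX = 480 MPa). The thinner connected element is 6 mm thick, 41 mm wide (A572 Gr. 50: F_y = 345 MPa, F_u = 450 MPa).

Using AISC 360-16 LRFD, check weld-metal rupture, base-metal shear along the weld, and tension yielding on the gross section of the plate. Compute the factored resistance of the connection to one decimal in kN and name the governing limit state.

Weld metal: throat = 0.707×5 = 3.535 mm, L = 2×54 = 108 mm. φR_n = 0.75 × 0.6 × 480 × 3.535 × 108 = 82.5 kN.
Base metal shear (6 mm plate): yield φR_n = 1.0×0.6×345×6×108 = 134.1 kN; rupture φR_n = 0.75×0.6×450×6×108 = 131.2 kN; take 131.2 kN (rupture).
Tension yield (gross): A_g = 41×6 = 246 mm². φR_n = 0.90 × 345 × 246 = 76.4 kN.
Governing: min(82.5, 131.2, 76.4) = 76.4 kN → gross-section yield.

76.4 kN (gross-section yield governs)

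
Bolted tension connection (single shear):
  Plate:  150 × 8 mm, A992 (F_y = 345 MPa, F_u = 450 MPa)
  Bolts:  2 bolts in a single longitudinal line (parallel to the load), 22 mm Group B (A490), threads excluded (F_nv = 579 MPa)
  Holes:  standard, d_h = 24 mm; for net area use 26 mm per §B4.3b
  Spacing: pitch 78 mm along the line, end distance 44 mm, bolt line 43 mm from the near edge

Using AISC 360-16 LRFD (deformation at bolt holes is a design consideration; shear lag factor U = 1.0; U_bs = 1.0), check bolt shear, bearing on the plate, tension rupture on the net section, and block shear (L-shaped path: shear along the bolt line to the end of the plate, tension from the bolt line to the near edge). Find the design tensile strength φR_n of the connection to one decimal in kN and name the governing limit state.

215.5 kN (block shear governs)

Bolt shear: A_b = π(22)²/4 = 380.13 mm². φR_n = 0.75 × 579 × 380.13 × 2 × 1 = 330.1 kN.
Bearing (8 mm plate, F_u = 450 MPa): end bolts L_c = 44 − 24/2 = 32, R_n = min(1.2×32×8×450, 2.4×22×8×450) = 138.24 kN/bolt; interior L_c = 78 − 24 = 54, R_n = 190.08 kN/bolt. φR_n = 0.75 × (1×138.24 + 1×190.08) = 246.2 kN.
Tension rupture (net): A_n = (150 − 1×26)×8 = 992 mm² (U = 1.0, A_e = A_n). φR_n = 0.75 × 450 × 992 = 334.8 kN.
Block shear: shear path 1×[44+1×78] = 1×122 mm, A_gv = 976, A_nv = 1×(122 − 1.5×26)×8 = 664 mm²; tension to near edge: (43 − 0.5×26)×8 = 240 mm². R_n = min(0.6×450×664, 0.6×345×976) + 1.0×450×240 = min(179.28, 202.03) + 108 = 287.28 kN. φR_n = 0.75 × 287.28 = 215.5 kN.
Governing: min(330.1, 246.2, 334.8, 215.5) = 215.5 kN → block shear.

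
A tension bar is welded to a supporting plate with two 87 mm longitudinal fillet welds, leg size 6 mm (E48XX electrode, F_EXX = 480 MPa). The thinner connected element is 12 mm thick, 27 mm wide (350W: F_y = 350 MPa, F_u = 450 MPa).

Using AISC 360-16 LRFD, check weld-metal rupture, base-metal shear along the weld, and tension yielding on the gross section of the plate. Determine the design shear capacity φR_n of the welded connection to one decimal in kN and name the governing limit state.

Weld metal: throat = 0.707×6 = 4.242 mm, L = 2×87 = 174 mm. φR_n = 0.75 × 0.6 × 480 × 4.242 × 174 = 159.4 kN.
Base metal shear (12 mm plate): yield φR_n = 1.0×0.6×350×12×174 = 438.5 kN; rupture φR_n = 0.75×0.6×450×12×174 = 422.8 kN; take 422.8 kN (rupture).
Tension yield (gross): A_g = 27×12 = 324 mm². φR_n = 0.90 × 350 × 324 = 102.1 kN.
Governing: min(159.4, 422.8, 102.1) = 102.1 kN → gross-section yield.

102.1 kN (gross-section yield governs)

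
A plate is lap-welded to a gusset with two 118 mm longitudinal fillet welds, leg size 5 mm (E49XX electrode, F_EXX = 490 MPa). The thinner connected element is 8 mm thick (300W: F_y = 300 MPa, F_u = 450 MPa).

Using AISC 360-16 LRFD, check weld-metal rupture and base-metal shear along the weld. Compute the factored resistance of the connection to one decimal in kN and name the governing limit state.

Weld metal: throat = 0.707×5 = 3.535 mm, L = 2×118 = 236 mm. φR_n = 0.75 × 0.6 × 490 × 3.535 × 236 = 184.0 kN.
Base metal shear (8 mm plate): yield φR_n = 1.0×0.6×300×8×236 = 339.8 kN; rupture φR_n = 0.75×0.6×450×8×236 = 382.3 kN; take 339.8 kN (yield).
Governing: min(184.0, 339.8) = 184.0 kN → weld metal.

184.0 kN (weld metal governs)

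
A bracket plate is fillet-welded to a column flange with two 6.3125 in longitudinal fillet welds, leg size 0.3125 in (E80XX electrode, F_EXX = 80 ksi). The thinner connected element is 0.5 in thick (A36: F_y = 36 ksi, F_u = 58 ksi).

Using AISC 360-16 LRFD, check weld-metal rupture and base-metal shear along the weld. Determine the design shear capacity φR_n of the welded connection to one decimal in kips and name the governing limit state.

100.4 kips (weld metal governs)

Weld metal: throat = 0.707×0.3125 = 0.22094 in, L = 2×6.3125 = 12.625 in. φR_n = 0.75 × 0.6 × 80 × 0.22094 × 12.625 = 100.4 kips.
Base metal shear (0.5 in plate): yield φR_n = 1.0×0.6×36×0.5×12.625 = 136.4 kips; rupture φR_n = 0.75×0.6×58×0.5×12.625 = 164.8 kips; take 136.4 kips (yield).
Governing: min(100.4, 136.4) = 100.4 kips → weld metal.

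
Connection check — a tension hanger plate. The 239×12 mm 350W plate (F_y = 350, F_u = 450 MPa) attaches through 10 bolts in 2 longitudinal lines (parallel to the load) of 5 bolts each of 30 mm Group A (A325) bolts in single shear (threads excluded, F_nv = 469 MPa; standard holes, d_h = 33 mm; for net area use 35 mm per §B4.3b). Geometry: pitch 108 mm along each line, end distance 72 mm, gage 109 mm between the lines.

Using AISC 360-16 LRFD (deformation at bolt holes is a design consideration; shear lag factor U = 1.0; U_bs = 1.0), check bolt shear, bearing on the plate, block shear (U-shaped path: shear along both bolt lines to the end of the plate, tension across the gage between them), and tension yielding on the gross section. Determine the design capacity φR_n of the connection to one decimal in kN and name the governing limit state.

903.4 kN (gross-section yield governs)

Bolt shear: A_b = π(30)²/4 = 706.86 mm². φR_n = 0.75 × 469 × 706.86 × 10 × 1 = 2486.4 kN.
Bearing (12 mm plate, F_u = 450 MPa): end bolts L_c = 72 − 33/2 = 55.5, R_n = min(1.2×55.5×12×450, 2.4×30×12×450) = 359.64 kN/bolt; interior L_c = 108 − 33 = 75, R_n = 388.8 kN/bolt. φR_n = 0.75 × (2×359.64 + 8×388.8) = 2872.3 kN.
Block shear: shear path 2×[72+4×108] = 2×504 mm, A_gv = 12096, A_nv = 2×(504 − 4.5×35)×12 = 8316 mm²; tension across gage: (109 − 1×35)×12 = 888 mm². R_n = min(0.6×450×8316, 0.6×350×12096) + 1.0×450×888 = min(2245.3, 2540.2) + 399.6 = 2644.9 kN. φR_n = 0.75 × 2644.9 = 1983.7 kN.
Tension yield (gross): A_g = 239×12 = 2868 mm². φR_n = 0.90 × 350 × 2868 = 903.4 kN.
Governing: min(2486.4, 2872.3, 1983.7, 903.4) = 903.4 kN → gross-section yield.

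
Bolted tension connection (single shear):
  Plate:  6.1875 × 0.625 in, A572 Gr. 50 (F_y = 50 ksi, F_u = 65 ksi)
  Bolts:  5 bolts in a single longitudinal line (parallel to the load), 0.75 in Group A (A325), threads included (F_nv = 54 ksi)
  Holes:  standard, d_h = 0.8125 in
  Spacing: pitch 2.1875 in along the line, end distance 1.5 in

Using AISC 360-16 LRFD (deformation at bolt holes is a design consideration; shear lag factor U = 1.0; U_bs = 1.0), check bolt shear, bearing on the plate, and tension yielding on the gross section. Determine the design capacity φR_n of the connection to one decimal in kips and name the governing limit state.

89.5 kips (bolt shear governs)

Bolt shear: A_b = π(0.75)²/4 = 0.44179 in². φR_n = 0.75 × 54 × 0.44179 × 5 × 1 = 89.5 kips.
Bearing (0.625 in plate, F_u = 65 ksi): end bolts L_c = 1.5 − 0.8125/2 = 1.09375, R_n = min(1.2×1.09375×0.625×65, 2.4×0.75×0.625×65) = 53.32 kips/bolt; interior L_c = 2.1875 − 0.8125 = 1.375, R_n = 67.031 kips/bolt. φR_n = 0.75 × (1×53.32 + 4×67.031) = 241.1 kips.
Tension yield (gross): A_g = 6.1875×0.625 = 3.8672 in². φR_n = 0.90 × 50 × 3.8672 = 174.0 kips.
Governing: min(89.5, 241.1, 174.0) = 89.5 kips → bolt shear.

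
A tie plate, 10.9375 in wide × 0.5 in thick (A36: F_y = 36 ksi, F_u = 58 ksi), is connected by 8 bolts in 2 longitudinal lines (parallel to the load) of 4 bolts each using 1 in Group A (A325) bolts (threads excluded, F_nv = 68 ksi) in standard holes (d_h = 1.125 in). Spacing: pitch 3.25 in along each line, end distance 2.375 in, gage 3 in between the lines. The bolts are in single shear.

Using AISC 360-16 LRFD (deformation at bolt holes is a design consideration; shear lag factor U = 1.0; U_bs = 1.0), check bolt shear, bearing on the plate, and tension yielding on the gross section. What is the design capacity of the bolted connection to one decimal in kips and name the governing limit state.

Bolt shear: A_b = π(1)²/4 = 0.7854 in². φR_n = 0.75 × 68 × 0.7854 × 8 × 1 = 320.4 kips.
Bearing (0.5 in plate, F_u = 58 ksi): end bolts L_c = 2.375 − 1.125/2 = 1.8125, R_n = min(1.2×1.8125×0.5×58, 2.4×1×0.5×58) = 63.075 kips/bolt; interior L_c = 3.25 − 1.125 = 2.125, R_n = 69.6 kips/bolt. φR_n = 0.75 × (2×63.075 + 6×69.6) = 407.8 kips.
Tension yield (gross): A_g = 10.9375×0.5 = 5.4688 in². φR_n = 0.90 × 36 × 5.4688 = 177.2 kips.
Governing: min(320.4, 407.8, 177.2) = 177.2 kips → gross-section yield.

177.2 kips (gross-section yield governs)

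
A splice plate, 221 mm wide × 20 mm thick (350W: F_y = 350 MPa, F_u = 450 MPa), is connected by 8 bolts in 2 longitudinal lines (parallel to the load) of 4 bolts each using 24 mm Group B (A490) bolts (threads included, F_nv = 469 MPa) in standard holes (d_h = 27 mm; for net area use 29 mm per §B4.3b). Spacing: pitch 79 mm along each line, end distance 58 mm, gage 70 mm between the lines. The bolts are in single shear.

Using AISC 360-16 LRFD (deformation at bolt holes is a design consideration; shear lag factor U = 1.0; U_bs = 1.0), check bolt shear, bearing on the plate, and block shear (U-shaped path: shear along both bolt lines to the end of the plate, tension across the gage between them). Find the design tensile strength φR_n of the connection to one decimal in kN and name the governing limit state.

Bolt shear: A_b = π(24)²/4 = 452.39 mm². φR_n = 0.75 × 469 × 452.39 × 8 × 1 = 1273.0 kN.
Bearing (20 mm plate, F_u = 450 MPa): end bolts L_c = 58 − 27/2 = 44.5, R_n = min(1.2×44.5×20×450, 2.4×24×20×450) = 480.6 kN/bolt; interior L_c = 79 − 27 = 52, R_n = 518.4 kN/bolt. φR_n = 0.75 × (2×480.6 + 6×518.4) = 3053.7 kN.
Block shear: shear path 2×[58+3×79] = 2×295 mm, A_gv = 11800, A_nv = 2×(295 − 3.5×29)×20 = 7740 mm²; tension across gage: (70 − 1×29)×20 = 820 mm². R_n = min(0.6×450×7740, 0.6×350×11800) + 1.0×450×820 = min(2089.8, 2478) + 369 = 2458.8 kN. φR_n = 0.75 × 2458.8 = 1844.1 kN.
Governing: min(1273.0, 3053.7, 1844.1) = 1273.0 kN → bolt shear.

1273.0 kN (bolt shear governs)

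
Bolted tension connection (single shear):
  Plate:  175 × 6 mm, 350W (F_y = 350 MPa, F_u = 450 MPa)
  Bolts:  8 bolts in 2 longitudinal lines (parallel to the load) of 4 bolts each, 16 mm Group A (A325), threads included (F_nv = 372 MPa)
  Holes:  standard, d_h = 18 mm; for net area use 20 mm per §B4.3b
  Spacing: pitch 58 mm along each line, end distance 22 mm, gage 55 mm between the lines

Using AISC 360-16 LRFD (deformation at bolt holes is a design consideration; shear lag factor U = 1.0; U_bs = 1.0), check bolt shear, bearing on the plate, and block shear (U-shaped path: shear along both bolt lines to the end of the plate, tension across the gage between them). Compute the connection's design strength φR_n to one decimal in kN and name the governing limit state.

Bolt shear: A_b = π(16)²/4 = 201.06 mm². φR_n = 0.75 × 372 × 201.06 × 8 × 1 = 448.8 kN.
Bearing (6 mm plate, F_u = 450 MPa): end bolts L_c = 22 − 18/2 = 13, R_n = min(1.2×13×6×450, 2.4×16×6×450) = 42.12 kN/bolt; interior L_c = 58 − 18 = 40, R_n = 103.68 kN/bolt. φR_n = 0.75 × (2×42.12 + 6×103.68) = 529.7 kN.
Block shear: shear path 2×[22+3×58] = 2×196 mm, A_gv = 2352, A_nv = 2×(196 − 3.5×20)×6 = 1512 mm²; tension across gage: (55 − 1×20)×6 = 210 mm². R_n = min(0.6×450×1512, 0.6×350×2352) + 1.0×450×210 = min(408.24, 493.92) + 94.5 = 502.74 kN. φR_n = 0.75 × 502.74 = 377.1 kN.
Governing: min(448.8, 529.7, 377.1) = 377.1 kN → block shear.

377.1 kN (block shear governs)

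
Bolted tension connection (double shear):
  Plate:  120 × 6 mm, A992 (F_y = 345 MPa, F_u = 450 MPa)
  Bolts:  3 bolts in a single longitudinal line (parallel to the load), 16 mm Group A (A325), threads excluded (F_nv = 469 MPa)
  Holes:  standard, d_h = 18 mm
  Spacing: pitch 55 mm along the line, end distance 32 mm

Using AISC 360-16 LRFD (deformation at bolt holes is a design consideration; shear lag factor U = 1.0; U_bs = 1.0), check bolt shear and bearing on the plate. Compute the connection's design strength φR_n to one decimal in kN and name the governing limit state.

211.4 kN (bearing governs)

Bolt shear: A_b = π(16)²/4 = 201.06 mm². φR_n = 0.75 × 469 × 201.06 × 3 × 2 = 424.3 kN.
Bearing (6 mm plate, F_u = 450 MPa): end bolts L_c = 32 − 18/2 = 23, R_n = min(1.2×23×6×450, 2.4×16×6×450) = 74.52 kN/bolt; interior L_c = 55 − 18 = 37, R_n = 103.68 kN/bolt. φR_n = 0.75 × (1×74.52 + 2×103.68) = 211.4 kN.
Governing: min(424.3, 211.4) = 211.4 kN → bearing.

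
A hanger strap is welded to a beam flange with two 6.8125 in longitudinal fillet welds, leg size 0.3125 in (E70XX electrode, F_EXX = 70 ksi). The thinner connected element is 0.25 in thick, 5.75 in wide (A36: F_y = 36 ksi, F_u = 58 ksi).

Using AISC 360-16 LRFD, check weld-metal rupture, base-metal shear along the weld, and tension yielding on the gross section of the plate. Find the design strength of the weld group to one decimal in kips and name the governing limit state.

46.6 kips (gross-section yield governs)

Weld metal: throat = 0.707×0.3125 = 0.22094 in, L = 2×6.8125 = 13.625 in. φR_n = 0.75 × 0.6 × 70 × 0.22094 × 13.625 = 94.8 kips.
Base metal shear (0.25 in plate): yield φR_n = 1.0×0.6×36×0.25×13.625 = 73.6 kips; rupture φR_n = 0.75×0.6×58×0.25×13.625 = 88.9 kips; take 73.6 kips (yield).
Tension yield (gross): A_g = 5.75×0.25 = 1.4375 in². φR_n = 0.90 × 36 × 1.4375 = 46.6 kips.
Governing: min(94.8, 73.6, 46.6) = 46.6 kips → gross-section yield.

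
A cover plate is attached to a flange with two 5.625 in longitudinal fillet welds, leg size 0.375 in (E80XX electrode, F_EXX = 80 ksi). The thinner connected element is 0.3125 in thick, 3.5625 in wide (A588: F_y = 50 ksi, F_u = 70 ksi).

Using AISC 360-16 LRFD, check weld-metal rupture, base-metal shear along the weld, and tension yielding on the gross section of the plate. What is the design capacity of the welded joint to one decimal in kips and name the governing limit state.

Weld metal: throat = 0.707×0.375 = 0.26513 in, L = 2×5.625 = 11.25 in. φR_n = 0.75 × 0.6 × 80 × 0.26513 × 11.25 = 107.4 kips.
Base metal shear (0.3125 in plate): yield φR_n = 1.0×0.6×50×0.3125×11.25 = 105.5 kips; rupture φR_n = 0.75×0.6×70×0.3125×11.25 = 110.7 kips; take 105.5 kips (yield).
Tension yield (gross): A_g = 3.5625×0.3125 = 1.1133 in². φR_n = 0.90 × 50 × 1.1133 = 50.1 kips.
Governing: min(107.4, 105.5, 50.1) = 50.1 kips → gross-section yield.

50.1 kips (gross-section yield governs)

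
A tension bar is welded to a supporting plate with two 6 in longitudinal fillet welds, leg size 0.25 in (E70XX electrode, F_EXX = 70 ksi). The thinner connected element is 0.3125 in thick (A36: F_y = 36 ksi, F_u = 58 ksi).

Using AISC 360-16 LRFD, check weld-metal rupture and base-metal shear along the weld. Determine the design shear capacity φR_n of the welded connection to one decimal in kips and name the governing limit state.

66.8 kips (weld metal governs)

Weld metal: throat = 0.707×0.25 = 0.17675 in, L = 2×6 = 12 in. φR_n = 0.75 × 0.6 × 70 × 0.17675 × 12 = 66.8 kips.
Base metal shear (0.3125 in plate): yield φR_n = 1.0×0.6×36×0.3125×12 = 81.0 kips; rupture φR_n = 0.75×0.6×58×0.3125×12 = 97.9 kips; take 81.0 kips (yield).
Governing: min(66.8, 81.0) = 66.8 kips → weld metal.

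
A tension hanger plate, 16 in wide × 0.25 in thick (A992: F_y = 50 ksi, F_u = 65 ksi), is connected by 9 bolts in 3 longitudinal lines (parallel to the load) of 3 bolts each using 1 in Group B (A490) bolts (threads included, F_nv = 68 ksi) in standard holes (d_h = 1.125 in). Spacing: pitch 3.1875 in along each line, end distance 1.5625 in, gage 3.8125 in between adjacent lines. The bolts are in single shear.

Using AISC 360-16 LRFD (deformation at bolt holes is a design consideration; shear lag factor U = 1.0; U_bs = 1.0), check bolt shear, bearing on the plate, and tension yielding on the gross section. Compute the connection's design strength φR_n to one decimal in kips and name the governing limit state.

180.0 kips (gross-section yield governs)

Bolt shear: A_b = π(1)²/4 = 0.7854 in². φR_n = 0.75 × 68 × 0.7854 × 9 × 1 = 360.5 kips.
Bearing (0.25 in plate, F_u = 65 ksi): end bolts L_c = 1.5625 − 1.125/2 = 1, R_n = min(1.2×1×0.25×65, 2.4×1×0.25×65) = 19.5 kips/bolt; interior L_c = 3.1875 − 1.125 = 2.0625, R_n = 39 kips/bolt. φR_n = 0.75 × (3×19.5 + 6×39) = 219.4 kips.
Tension yield (gross): A_g = 16×0.25 = 4 in². φR_n = 0.90 × 50 × 4 = 180.0 kips.
Governing: min(360.5, 219.4, 180.0) = 180.0 kips → gross-section yield.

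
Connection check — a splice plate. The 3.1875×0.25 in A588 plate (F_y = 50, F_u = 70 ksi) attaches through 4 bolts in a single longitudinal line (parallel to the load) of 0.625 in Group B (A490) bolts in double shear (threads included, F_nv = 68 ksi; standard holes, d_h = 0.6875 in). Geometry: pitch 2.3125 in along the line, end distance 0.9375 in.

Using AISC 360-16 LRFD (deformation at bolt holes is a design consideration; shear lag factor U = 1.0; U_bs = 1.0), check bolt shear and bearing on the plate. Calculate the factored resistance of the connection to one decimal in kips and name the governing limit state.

Bolt shear: A_b = π(0.625)²/4 = 0.3068 in². φR_n = 0.75 × 68 × 0.3068 × 4 × 2 = 125.2 kips.
Bearing (0.25 in plate, F_u = 70 ksi): end bolts L_c = 0.9375 − 0.6875/2 = 0.59375, R_n = min(1.2×0.59375×0.25×70, 2.4×0.625×0.25×70) = 12.469 kips/bolt; interior L_c = 2.3125 − 0.6875 = 1.625, R_n = 26.25 kips/bolt. φR_n = 0.75 × (1×12.469 + 3×26.25) = 68.4 kips.
Governing: min(125.2, 68.4) = 68.4 kips → bearing.

68.4 kips (bearing governs)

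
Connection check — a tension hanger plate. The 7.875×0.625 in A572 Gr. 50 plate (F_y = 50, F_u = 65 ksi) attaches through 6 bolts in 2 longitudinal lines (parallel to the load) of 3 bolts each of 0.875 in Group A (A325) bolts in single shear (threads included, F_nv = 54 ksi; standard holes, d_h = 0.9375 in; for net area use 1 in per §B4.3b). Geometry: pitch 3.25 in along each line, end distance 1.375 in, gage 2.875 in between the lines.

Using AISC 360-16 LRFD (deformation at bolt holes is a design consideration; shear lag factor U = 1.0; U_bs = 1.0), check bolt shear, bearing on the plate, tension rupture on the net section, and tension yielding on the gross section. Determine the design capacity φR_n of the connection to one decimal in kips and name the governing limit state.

146.1 kips (bolt shear governs)

Bolt shear: A_b = π(0.875)²/4 = 0.60132 in². φR_n = 0.75 × 54 × 0.60132 × 6 × 1 = 146.1 kips.
Bearing (0.625 in plate, F_u = 65 ksi): end bolts L_c = 1.375 − 0.9375/2 = 0.90625, R_n = min(1.2×0.90625×0.625×65, 2.4×0.875×0.625×65) = 44.18 kips/bolt; interior L_c = 3.25 − 0.9375 = 2.3125, R_n = 85.313 kips/bolt. φR_n = 0.75 × (2×44.18 + 4×85.313) = 322.2 kips.
Tension rupture (net): A_n = (7.875 − 2×1)×0.625 = 3.6719 in² (U = 1.0, A_e = A_n). φR_n = 0.75 × 65 × 3.6719 = 179.0 kips.
Tension yield (gross): A_g = 7.875×0.625 = 4.9219 in². φR_n = 0.90 × 50 × 4.9219 = 221.5 kips.
Governing: min(146.1, 322.2, 179.0, 221.5) = 146.1 kips → bolt shear.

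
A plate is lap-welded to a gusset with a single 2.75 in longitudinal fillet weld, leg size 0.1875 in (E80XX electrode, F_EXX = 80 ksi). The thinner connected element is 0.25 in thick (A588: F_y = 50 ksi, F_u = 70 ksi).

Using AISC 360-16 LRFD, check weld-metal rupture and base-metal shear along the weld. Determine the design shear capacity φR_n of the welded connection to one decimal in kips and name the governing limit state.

Weld metal: throat = 0.707×0.1875 = 0.13256 in, L = 2.75 in. φR_n = 0.75 × 0.6 × 80 × 0.13256 × 2.75 = 13.1 kips.
Base metal shear (0.25 in plate): yield φR_n = 1.0×0.6×50×0.25×2.75 = 20.6 kips; rupture φR_n = 0.75×0.6×70×0.25×2.75 = 21.7 kips; take 20.6 kips (yield).
Governing: min(13.1, 20.6) = 13.1 kips → weld metal.

13.1 kips (weld metal governs)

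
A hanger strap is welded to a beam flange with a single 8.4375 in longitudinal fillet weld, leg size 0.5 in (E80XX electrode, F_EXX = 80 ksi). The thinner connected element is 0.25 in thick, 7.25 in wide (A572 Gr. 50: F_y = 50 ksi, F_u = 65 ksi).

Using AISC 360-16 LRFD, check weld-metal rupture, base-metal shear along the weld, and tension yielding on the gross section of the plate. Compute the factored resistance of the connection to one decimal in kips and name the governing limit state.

61.7 kips (base-metal shear governs)

Weld metal: throat = 0.707×0.5 = 0.3535 in, L = 8.4375 in. φR_n = 0.75 × 0.6 × 80 × 0.3535 × 8.4375 = 107.4 kips.
Base metal shear (0.25 in plate): yield φR_n = 1.0×0.6×50×0.25×8.4375 = 63.3 kips; rupture φR_n = 0.75×0.6×65×0.25×8.4375 = 61.7 kips; take 61.7 kips (rupture).
Tension yield (gross): A_g = 7.25×0.25 = 1.8125 in². φR_n = 0.90 × 50 × 1.8125 = 81.6 kips.
Governing: min(107.4, 61.7, 81.6) = 61.7 kips → base-metal shear.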